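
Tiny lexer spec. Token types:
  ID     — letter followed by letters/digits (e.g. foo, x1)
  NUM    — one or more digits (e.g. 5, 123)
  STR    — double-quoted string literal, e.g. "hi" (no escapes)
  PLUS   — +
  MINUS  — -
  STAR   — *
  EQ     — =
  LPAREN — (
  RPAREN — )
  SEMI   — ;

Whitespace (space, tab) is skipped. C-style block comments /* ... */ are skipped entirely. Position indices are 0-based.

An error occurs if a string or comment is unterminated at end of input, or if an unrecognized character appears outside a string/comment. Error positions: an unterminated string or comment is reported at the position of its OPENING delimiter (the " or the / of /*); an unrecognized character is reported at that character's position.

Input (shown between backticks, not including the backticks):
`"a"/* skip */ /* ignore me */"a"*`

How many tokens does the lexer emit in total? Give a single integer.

pos=0: enter STRING mode
pos=0: emit STR "a" (now at pos=3)
pos=3: enter COMMENT mode (saw '/*')
exit COMMENT mode (now at pos=13)
pos=14: enter COMMENT mode (saw '/*')
exit COMMENT mode (now at pos=29)
pos=29: enter STRING mode
pos=29: emit STR "a" (now at pos=32)
pos=32: emit STAR '*'
DONE. 3 tokens: [STR, STR, STAR]

Answer: 3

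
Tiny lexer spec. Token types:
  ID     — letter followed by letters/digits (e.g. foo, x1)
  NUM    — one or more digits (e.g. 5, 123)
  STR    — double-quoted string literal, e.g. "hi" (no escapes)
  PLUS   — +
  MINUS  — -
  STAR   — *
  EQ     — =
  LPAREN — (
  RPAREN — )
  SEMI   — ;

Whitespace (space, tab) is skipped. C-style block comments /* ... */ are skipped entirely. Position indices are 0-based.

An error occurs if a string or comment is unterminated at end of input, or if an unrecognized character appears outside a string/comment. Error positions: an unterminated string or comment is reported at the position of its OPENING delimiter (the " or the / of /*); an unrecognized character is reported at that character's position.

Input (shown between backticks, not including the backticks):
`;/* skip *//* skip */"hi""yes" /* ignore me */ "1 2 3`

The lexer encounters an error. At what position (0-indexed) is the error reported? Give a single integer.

Answer: 47

Derivation:
pos=0: emit SEMI ';'
pos=1: enter COMMENT mode (saw '/*')
exit COMMENT mode (now at pos=11)
pos=11: enter COMMENT mode (saw '/*')
exit COMMENT mode (now at pos=21)
pos=21: enter STRING mode
pos=21: emit STR "hi" (now at pos=25)
pos=25: enter STRING mode
pos=25: emit STR "yes" (now at pos=30)
pos=31: enter COMMENT mode (saw '/*')
exit COMMENT mode (now at pos=46)
pos=47: enter STRING mode
pos=47: ERROR — unterminated string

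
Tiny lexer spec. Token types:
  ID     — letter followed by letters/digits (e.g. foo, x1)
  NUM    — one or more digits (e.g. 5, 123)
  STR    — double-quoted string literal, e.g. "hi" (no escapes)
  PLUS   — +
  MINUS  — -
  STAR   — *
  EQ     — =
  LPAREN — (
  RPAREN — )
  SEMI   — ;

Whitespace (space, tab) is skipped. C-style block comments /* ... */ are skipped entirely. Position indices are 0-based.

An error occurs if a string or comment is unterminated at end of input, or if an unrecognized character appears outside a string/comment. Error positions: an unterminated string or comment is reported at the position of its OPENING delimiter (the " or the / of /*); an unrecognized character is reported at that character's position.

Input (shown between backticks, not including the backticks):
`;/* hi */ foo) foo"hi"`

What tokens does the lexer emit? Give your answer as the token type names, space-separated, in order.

Answer: SEMI ID RPAREN ID STR

Derivation:
pos=0: emit SEMI ';'
pos=1: enter COMMENT mode (saw '/*')
exit COMMENT mode (now at pos=9)
pos=10: emit ID 'foo' (now at pos=13)
pos=13: emit RPAREN ')'
pos=15: emit ID 'foo' (now at pos=18)
pos=18: enter STRING mode
pos=18: emit STR "hi" (now at pos=22)
DONE. 5 tokens: [SEMI, ID, RPAREN, ID, STR]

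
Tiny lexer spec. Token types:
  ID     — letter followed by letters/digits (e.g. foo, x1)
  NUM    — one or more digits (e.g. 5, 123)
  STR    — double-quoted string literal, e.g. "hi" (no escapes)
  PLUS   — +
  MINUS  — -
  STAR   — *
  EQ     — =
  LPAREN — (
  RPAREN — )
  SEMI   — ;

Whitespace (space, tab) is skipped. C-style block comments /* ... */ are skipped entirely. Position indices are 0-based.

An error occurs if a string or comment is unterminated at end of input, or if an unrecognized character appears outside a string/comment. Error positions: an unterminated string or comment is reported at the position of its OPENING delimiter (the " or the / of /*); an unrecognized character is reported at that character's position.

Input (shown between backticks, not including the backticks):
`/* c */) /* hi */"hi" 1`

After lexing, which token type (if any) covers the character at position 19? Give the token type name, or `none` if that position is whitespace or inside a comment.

Answer: STR

Derivation:
pos=0: enter COMMENT mode (saw '/*')
exit COMMENT mode (now at pos=7)
pos=7: emit RPAREN ')'
pos=9: enter COMMENT mode (saw '/*')
exit COMMENT mode (now at pos=17)
pos=17: enter STRING mode
pos=17: emit STR "hi" (now at pos=21)
pos=22: emit NUM '1' (now at pos=23)
DONE. 3 tokens: [RPAREN, STR, NUM]
Position 19: char is 'i' -> STR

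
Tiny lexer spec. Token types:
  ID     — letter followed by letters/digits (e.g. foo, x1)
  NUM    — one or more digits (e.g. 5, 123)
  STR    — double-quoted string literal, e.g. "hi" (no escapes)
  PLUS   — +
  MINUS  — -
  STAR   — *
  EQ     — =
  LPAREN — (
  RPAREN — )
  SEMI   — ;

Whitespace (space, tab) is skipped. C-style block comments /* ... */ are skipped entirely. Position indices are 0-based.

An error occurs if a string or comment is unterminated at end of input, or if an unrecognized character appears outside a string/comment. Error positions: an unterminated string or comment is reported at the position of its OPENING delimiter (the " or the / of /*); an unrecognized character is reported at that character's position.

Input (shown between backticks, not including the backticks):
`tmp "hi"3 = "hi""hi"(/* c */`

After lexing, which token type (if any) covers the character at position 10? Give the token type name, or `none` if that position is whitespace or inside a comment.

pos=0: emit ID 'tmp' (now at pos=3)
pos=4: enter STRING mode
pos=4: emit STR "hi" (now at pos=8)
pos=8: emit NUM '3' (now at pos=9)
pos=10: emit EQ '='
pos=12: enter STRING mode
pos=12: emit STR "hi" (now at pos=16)
pos=16: enter STRING mode
pos=16: emit STR "hi" (now at pos=20)
pos=20: emit LPAREN '('
pos=21: enter COMMENT mode (saw '/*')
exit COMMENT mode (now at pos=28)
DONE. 7 tokens: [ID, STR, NUM, EQ, STR, STR, LPAREN]
Position 10: char is '=' -> EQ

Answer: EQ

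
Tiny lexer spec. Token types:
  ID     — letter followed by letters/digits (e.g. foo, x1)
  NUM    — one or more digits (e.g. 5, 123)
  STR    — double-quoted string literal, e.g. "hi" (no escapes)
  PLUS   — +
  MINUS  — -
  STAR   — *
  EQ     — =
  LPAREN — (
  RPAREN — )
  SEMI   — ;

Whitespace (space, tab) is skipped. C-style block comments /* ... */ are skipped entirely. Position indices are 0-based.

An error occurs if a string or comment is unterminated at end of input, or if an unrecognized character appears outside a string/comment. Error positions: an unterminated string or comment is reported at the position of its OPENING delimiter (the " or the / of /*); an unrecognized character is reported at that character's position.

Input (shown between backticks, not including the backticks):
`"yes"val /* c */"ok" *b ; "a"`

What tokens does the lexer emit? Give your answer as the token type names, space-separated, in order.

pos=0: enter STRING mode
pos=0: emit STR "yes" (now at pos=5)
pos=5: emit ID 'val' (now at pos=8)
pos=9: enter COMMENT mode (saw '/*')
exit COMMENT mode (now at pos=16)
pos=16: enter STRING mode
pos=16: emit STR "ok" (now at pos=20)
pos=21: emit STAR '*'
pos=22: emit ID 'b' (now at pos=23)
pos=24: emit SEMI ';'
pos=26: enter STRING mode
pos=26: emit STR "a" (now at pos=29)
DONE. 7 tokens: [STR, ID, STR, STAR, ID, SEMI, STR]

Answer: STR ID STR STAR ID SEMI STR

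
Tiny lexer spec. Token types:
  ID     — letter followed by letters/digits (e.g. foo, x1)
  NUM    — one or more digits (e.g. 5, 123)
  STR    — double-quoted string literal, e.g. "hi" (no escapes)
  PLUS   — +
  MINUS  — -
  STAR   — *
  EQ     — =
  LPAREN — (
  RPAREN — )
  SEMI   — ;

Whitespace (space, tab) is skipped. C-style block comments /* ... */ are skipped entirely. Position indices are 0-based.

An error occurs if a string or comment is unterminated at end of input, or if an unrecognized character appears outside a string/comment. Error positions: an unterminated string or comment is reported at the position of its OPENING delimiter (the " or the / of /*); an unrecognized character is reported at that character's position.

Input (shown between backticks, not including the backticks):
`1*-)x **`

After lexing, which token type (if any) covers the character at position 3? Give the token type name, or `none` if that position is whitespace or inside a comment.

Answer: RPAREN

Derivation:
pos=0: emit NUM '1' (now at pos=1)
pos=1: emit STAR '*'
pos=2: emit MINUS '-'
pos=3: emit RPAREN ')'
pos=4: emit ID 'x' (now at pos=5)
pos=6: emit STAR '*'
pos=7: emit STAR '*'
DONE. 7 tokens: [NUM, STAR, MINUS, RPAREN, ID, STAR, STAR]
Position 3: char is ')' -> RPAREN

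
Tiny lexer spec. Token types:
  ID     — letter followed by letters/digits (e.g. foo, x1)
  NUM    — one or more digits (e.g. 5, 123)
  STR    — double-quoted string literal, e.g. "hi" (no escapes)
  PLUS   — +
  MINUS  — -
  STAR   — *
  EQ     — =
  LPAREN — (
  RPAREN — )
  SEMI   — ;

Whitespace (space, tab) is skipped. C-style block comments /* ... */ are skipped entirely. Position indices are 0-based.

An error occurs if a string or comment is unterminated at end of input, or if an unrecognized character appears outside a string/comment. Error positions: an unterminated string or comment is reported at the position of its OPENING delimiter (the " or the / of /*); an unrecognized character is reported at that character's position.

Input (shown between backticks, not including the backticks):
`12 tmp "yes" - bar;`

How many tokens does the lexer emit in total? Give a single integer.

pos=0: emit NUM '12' (now at pos=2)
pos=3: emit ID 'tmp' (now at pos=6)
pos=7: enter STRING mode
pos=7: emit STR "yes" (now at pos=12)
pos=13: emit MINUS '-'
pos=15: emit ID 'bar' (now at pos=18)
pos=18: emit SEMI ';'
DONE. 6 tokens: [NUM, ID, STR, MINUS, ID, SEMI]

Answer: 6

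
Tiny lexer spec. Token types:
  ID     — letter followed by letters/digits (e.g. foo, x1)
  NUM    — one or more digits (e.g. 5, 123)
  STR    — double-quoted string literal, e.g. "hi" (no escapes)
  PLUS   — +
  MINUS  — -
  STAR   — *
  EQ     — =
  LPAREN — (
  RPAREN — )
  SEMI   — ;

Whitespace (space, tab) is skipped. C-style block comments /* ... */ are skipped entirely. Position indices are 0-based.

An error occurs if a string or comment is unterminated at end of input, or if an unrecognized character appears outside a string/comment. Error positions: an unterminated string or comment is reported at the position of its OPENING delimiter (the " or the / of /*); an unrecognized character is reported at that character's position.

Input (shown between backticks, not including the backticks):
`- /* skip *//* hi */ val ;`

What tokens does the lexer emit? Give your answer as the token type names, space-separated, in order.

Answer: MINUS ID SEMI

Derivation:
pos=0: emit MINUS '-'
pos=2: enter COMMENT mode (saw '/*')
exit COMMENT mode (now at pos=12)
pos=12: enter COMMENT mode (saw '/*')
exit COMMENT mode (now at pos=20)
pos=21: emit ID 'val' (now at pos=24)
pos=25: emit SEMI ';'
DONE. 3 tokens: [MINUS, ID, SEMI]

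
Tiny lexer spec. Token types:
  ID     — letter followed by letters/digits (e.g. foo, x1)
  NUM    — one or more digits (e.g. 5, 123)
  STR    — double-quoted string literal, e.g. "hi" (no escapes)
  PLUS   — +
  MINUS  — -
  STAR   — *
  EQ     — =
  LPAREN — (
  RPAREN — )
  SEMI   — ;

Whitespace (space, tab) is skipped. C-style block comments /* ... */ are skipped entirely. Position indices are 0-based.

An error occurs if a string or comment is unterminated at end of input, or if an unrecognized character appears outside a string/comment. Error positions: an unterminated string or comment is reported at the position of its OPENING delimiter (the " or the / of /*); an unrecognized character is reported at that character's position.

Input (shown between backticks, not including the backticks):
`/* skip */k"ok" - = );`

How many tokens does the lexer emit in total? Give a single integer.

pos=0: enter COMMENT mode (saw '/*')
exit COMMENT mode (now at pos=10)
pos=10: emit ID 'k' (now at pos=11)
pos=11: enter STRING mode
pos=11: emit STR "ok" (now at pos=15)
pos=16: emit MINUS '-'
pos=18: emit EQ '='
pos=20: emit RPAREN ')'
pos=21: emit SEMI ';'
DONE. 6 tokens: [ID, STR, MINUS, EQ, RPAREN, SEMI]

Answer: 6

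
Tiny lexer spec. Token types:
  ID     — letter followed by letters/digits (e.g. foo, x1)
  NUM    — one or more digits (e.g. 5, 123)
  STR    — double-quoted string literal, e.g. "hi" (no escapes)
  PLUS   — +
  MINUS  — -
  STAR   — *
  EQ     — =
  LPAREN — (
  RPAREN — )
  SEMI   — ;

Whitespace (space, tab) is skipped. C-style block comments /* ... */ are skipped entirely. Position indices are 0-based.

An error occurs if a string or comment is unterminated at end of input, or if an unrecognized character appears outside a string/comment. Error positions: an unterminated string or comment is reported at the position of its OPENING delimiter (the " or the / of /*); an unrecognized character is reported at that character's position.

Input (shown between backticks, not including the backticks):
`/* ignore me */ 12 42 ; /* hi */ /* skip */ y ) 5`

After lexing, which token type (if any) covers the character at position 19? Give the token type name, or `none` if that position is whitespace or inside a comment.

Answer: NUM

Derivation:
pos=0: enter COMMENT mode (saw '/*')
exit COMMENT mode (now at pos=15)
pos=16: emit NUM '12' (now at pos=18)
pos=19: emit NUM '42' (now at pos=21)
pos=22: emit SEMI ';'
pos=24: enter COMMENT mode (saw '/*')
exit COMMENT mode (now at pos=32)
pos=33: enter COMMENT mode (saw '/*')
exit COMMENT mode (now at pos=43)
pos=44: emit ID 'y' (now at pos=45)
pos=46: emit RPAREN ')'
pos=48: emit NUM '5' (now at pos=49)
DONE. 6 tokens: [NUM, NUM, SEMI, ID, RPAREN, NUM]
Position 19: char is '4' -> NUM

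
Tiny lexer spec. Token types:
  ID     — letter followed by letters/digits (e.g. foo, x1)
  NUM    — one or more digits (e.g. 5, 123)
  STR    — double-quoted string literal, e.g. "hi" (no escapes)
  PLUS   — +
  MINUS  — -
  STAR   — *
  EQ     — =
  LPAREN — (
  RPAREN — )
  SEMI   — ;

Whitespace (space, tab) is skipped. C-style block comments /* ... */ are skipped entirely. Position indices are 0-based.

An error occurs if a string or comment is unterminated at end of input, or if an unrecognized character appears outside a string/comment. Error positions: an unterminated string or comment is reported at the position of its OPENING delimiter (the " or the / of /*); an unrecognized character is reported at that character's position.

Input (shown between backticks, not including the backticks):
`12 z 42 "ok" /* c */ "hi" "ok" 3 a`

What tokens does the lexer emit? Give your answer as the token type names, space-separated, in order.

Answer: NUM ID NUM STR STR STR NUM ID

Derivation:
pos=0: emit NUM '12' (now at pos=2)
pos=3: emit ID 'z' (now at pos=4)
pos=5: emit NUM '42' (now at pos=7)
pos=8: enter STRING mode
pos=8: emit STR "ok" (now at pos=12)
pos=13: enter COMMENT mode (saw '/*')
exit COMMENT mode (now at pos=20)
pos=21: enter STRING mode
pos=21: emit STR "hi" (now at pos=25)
pos=26: enter STRING mode
pos=26: emit STR "ok" (now at pos=30)
pos=31: emit NUM '3' (now at pos=32)
pos=33: emit ID 'a' (now at pos=34)
DONE. 8 tokens: [NUM, ID, NUM, STR, STR, STR, NUM, ID]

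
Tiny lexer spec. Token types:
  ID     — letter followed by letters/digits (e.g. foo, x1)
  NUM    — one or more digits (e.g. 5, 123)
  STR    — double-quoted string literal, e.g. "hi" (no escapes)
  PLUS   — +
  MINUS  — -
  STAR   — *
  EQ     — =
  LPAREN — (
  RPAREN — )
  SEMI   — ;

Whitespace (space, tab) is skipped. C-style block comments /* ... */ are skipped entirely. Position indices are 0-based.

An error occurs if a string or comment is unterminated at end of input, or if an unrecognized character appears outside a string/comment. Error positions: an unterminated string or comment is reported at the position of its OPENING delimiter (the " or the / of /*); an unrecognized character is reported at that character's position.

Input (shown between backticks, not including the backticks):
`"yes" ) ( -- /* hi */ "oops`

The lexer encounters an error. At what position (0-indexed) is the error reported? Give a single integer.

pos=0: enter STRING mode
pos=0: emit STR "yes" (now at pos=5)
pos=6: emit RPAREN ')'
pos=8: emit LPAREN '('
pos=10: emit MINUS '-'
pos=11: emit MINUS '-'
pos=13: enter COMMENT mode (saw '/*')
exit COMMENT mode (now at pos=21)
pos=22: enter STRING mode
pos=22: ERROR — unterminated string

Answer: 22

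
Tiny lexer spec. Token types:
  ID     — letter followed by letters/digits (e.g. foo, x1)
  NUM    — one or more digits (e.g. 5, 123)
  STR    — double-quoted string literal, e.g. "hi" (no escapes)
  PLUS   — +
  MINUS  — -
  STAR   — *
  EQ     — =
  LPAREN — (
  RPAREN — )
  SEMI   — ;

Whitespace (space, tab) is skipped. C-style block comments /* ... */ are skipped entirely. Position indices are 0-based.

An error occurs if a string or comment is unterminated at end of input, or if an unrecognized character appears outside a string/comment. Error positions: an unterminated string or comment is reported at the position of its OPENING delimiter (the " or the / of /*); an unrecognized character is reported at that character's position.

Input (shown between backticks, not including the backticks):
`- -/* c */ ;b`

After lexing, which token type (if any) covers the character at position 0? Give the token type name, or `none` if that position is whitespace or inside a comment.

pos=0: emit MINUS '-'
pos=2: emit MINUS '-'
pos=3: enter COMMENT mode (saw '/*')
exit COMMENT mode (now at pos=10)
pos=11: emit SEMI ';'
pos=12: emit ID 'b' (now at pos=13)
DONE. 4 tokens: [MINUS, MINUS, SEMI, ID]
Position 0: char is '-' -> MINUS

Answer: MINUS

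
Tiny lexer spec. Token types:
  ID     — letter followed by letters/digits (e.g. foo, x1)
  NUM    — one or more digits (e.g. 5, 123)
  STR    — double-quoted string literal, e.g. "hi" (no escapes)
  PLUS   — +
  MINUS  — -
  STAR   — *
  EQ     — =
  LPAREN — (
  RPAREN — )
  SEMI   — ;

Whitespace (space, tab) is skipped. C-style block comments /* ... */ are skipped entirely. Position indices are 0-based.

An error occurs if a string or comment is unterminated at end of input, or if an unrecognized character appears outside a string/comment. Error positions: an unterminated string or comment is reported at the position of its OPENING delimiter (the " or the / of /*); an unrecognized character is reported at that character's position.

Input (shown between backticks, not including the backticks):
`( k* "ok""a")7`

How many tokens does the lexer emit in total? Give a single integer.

pos=0: emit LPAREN '('
pos=2: emit ID 'k' (now at pos=3)
pos=3: emit STAR '*'
pos=5: enter STRING mode
pos=5: emit STR "ok" (now at pos=9)
pos=9: enter STRING mode
pos=9: emit STR "a" (now at pos=12)
pos=12: emit RPAREN ')'
pos=13: emit NUM '7' (now at pos=14)
DONE. 7 tokens: [LPAREN, ID, STAR, STR, STR, RPAREN, NUM]

Answer: 7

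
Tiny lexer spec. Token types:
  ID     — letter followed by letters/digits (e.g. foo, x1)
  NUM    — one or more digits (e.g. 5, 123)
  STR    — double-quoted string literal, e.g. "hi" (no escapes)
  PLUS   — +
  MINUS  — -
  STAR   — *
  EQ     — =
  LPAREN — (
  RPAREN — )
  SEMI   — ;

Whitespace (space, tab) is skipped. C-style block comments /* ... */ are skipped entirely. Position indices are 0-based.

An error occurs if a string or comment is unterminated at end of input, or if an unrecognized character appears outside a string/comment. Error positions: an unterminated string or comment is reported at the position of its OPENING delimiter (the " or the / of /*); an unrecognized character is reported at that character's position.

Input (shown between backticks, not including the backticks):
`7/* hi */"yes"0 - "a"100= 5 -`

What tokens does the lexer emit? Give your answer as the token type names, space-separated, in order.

Answer: NUM STR NUM MINUS STR NUM EQ NUM MINUS

Derivation:
pos=0: emit NUM '7' (now at pos=1)
pos=1: enter COMMENT mode (saw '/*')
exit COMMENT mode (now at pos=9)
pos=9: enter STRING mode
pos=9: emit STR "yes" (now at pos=14)
pos=14: emit NUM '0' (now at pos=15)
pos=16: emit MINUS '-'
pos=18: enter STRING mode
pos=18: emit STR "a" (now at pos=21)
pos=21: emit NUM '100' (now at pos=24)
pos=24: emit EQ '='
pos=26: emit NUM '5' (now at pos=27)
pos=28: emit MINUS '-'
DONE. 9 tokens: [NUM, STR, NUM, MINUS, STR, NUM, EQ, NUM, MINUS]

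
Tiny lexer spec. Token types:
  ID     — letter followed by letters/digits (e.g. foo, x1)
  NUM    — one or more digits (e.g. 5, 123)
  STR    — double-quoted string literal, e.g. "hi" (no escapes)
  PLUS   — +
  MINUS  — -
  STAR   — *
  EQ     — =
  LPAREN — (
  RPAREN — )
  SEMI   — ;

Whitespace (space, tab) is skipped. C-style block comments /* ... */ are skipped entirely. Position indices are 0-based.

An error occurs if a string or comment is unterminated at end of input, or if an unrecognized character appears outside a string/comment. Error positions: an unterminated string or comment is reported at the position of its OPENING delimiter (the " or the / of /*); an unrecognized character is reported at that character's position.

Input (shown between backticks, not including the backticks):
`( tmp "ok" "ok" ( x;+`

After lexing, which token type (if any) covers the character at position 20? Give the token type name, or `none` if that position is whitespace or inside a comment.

Answer: PLUS

Derivation:
pos=0: emit LPAREN '('
pos=2: emit ID 'tmp' (now at pos=5)
pos=6: enter STRING mode
pos=6: emit STR "ok" (now at pos=10)
pos=11: enter STRING mode
pos=11: emit STR "ok" (now at pos=15)
pos=16: emit LPAREN '('
pos=18: emit ID 'x' (now at pos=19)
pos=19: emit SEMI ';'
pos=20: emit PLUS '+'
DONE. 8 tokens: [LPAREN, ID, STR, STR, LPAREN, ID, SEMI, PLUS]
Position 20: char is '+' -> PLUS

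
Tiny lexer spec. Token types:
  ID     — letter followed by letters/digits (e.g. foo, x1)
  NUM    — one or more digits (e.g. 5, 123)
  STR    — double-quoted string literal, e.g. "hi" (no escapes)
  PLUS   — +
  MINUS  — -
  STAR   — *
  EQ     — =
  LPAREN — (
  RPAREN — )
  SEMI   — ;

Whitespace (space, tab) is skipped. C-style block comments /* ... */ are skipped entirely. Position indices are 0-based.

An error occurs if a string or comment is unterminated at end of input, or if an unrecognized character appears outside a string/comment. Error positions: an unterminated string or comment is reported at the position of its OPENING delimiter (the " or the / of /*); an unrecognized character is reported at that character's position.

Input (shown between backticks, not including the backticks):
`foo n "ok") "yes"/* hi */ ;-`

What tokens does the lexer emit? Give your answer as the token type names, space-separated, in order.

Answer: ID ID STR RPAREN STR SEMI MINUS

Derivation:
pos=0: emit ID 'foo' (now at pos=3)
pos=4: emit ID 'n' (now at pos=5)
pos=6: enter STRING mode
pos=6: emit STR "ok" (now at pos=10)
pos=10: emit RPAREN ')'
pos=12: enter STRING mode
pos=12: emit STR "yes" (now at pos=17)
pos=17: enter COMMENT mode (saw '/*')
exit COMMENT mode (now at pos=25)
pos=26: emit SEMI ';'
pos=27: emit MINUS '-'
DONE. 7 tokens: [ID, ID, STR, RPAREN, STR, SEMI, MINUS]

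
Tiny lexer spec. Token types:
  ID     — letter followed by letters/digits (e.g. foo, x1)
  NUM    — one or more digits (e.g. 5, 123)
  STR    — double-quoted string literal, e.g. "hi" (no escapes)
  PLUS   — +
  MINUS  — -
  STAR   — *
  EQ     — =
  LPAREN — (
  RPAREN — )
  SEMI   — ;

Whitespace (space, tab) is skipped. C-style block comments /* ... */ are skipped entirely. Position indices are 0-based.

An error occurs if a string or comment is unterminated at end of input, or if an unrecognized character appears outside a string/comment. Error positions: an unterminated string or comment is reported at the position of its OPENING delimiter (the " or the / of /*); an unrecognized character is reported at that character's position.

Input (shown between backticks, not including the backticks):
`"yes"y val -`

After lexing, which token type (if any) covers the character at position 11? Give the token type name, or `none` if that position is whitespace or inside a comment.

Answer: MINUS

Derivation:
pos=0: enter STRING mode
pos=0: emit STR "yes" (now at pos=5)
pos=5: emit ID 'y' (now at pos=6)
pos=7: emit ID 'val' (now at pos=10)
pos=11: emit MINUS '-'
DONE. 4 tokens: [STR, ID, ID, MINUS]
Position 11: char is '-' -> MINUS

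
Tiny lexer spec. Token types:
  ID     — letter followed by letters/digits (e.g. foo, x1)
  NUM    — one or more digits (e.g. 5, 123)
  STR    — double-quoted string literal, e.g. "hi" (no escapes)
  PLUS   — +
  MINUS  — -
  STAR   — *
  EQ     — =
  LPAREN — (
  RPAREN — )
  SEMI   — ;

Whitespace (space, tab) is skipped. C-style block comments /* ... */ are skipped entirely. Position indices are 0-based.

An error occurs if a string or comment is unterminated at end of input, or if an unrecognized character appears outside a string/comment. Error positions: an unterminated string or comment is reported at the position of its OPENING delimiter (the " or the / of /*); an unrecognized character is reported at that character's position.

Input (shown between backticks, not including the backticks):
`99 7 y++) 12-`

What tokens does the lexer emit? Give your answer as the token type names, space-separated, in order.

Answer: NUM NUM ID PLUS PLUS RPAREN NUM MINUS

Derivation:
pos=0: emit NUM '99' (now at pos=2)
pos=3: emit NUM '7' (now at pos=4)
pos=5: emit ID 'y' (now at pos=6)
pos=6: emit PLUS '+'
pos=7: emit PLUS '+'
pos=8: emit RPAREN ')'
pos=10: emit NUM '12' (now at pos=12)
pos=12: emit MINUS '-'
DONE. 8 tokens: [NUM, NUM, ID, PLUS, PLUS, RPAREN, NUM, MINUS]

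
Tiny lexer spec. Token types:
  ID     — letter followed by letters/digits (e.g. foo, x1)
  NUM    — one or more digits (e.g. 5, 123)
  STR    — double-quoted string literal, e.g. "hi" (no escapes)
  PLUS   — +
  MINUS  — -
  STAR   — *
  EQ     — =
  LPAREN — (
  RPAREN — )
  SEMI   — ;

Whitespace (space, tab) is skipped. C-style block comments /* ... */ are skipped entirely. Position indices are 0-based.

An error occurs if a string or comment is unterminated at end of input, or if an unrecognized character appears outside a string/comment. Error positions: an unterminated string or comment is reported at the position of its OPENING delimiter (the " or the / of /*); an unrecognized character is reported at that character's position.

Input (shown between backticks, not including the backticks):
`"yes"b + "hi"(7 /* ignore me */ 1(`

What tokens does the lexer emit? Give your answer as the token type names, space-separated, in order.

Answer: STR ID PLUS STR LPAREN NUM NUM LPAREN

Derivation:
pos=0: enter STRING mode
pos=0: emit STR "yes" (now at pos=5)
pos=5: emit ID 'b' (now at pos=6)
pos=7: emit PLUS '+'
pos=9: enter STRING mode
pos=9: emit STR "hi" (now at pos=13)
pos=13: emit LPAREN '('
pos=14: emit NUM '7' (now at pos=15)
pos=16: enter COMMENT mode (saw '/*')
exit COMMENT mode (now at pos=31)
pos=32: emit NUM '1' (now at pos=33)
pos=33: emit LPAREN '('
DONE. 8 tokens: [STR, ID, PLUS, STR, LPAREN, NUM, NUM, LPAREN]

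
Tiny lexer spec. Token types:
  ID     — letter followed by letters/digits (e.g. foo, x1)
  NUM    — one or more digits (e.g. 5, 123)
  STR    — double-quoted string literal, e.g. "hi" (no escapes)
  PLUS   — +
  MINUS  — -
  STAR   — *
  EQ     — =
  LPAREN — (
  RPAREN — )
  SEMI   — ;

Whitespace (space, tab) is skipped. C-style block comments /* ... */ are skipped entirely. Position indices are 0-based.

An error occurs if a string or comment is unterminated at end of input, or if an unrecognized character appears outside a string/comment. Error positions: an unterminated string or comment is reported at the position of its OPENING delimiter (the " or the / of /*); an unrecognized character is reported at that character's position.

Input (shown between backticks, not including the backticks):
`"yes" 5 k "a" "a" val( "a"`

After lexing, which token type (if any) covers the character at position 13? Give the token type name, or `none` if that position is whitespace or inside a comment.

pos=0: enter STRING mode
pos=0: emit STR "yes" (now at pos=5)
pos=6: emit NUM '5' (now at pos=7)
pos=8: emit ID 'k' (now at pos=9)
pos=10: enter STRING mode
pos=10: emit STR "a" (now at pos=13)
pos=14: enter STRING mode
pos=14: emit STR "a" (now at pos=17)
pos=18: emit ID 'val' (now at pos=21)
pos=21: emit LPAREN '('
pos=23: enter STRING mode
pos=23: emit STR "a" (now at pos=26)
DONE. 8 tokens: [STR, NUM, ID, STR, STR, ID, LPAREN, STR]
Position 13: char is ' ' -> none

Answer: none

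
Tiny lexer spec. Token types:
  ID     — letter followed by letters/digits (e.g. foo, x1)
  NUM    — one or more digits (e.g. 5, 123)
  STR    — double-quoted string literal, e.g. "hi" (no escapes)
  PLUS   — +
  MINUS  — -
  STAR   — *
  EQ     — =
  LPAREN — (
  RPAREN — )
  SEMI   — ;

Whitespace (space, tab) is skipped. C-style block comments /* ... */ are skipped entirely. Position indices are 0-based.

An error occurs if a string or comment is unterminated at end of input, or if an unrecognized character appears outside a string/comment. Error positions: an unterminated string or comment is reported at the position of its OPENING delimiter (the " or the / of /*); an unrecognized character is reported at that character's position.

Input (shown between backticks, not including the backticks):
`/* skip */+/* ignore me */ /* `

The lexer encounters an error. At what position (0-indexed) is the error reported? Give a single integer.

pos=0: enter COMMENT mode (saw '/*')
exit COMMENT mode (now at pos=10)
pos=10: emit PLUS '+'
pos=11: enter COMMENT mode (saw '/*')
exit COMMENT mode (now at pos=26)
pos=27: enter COMMENT mode (saw '/*')
pos=27: ERROR — unterminated comment (reached EOF)

Answer: 27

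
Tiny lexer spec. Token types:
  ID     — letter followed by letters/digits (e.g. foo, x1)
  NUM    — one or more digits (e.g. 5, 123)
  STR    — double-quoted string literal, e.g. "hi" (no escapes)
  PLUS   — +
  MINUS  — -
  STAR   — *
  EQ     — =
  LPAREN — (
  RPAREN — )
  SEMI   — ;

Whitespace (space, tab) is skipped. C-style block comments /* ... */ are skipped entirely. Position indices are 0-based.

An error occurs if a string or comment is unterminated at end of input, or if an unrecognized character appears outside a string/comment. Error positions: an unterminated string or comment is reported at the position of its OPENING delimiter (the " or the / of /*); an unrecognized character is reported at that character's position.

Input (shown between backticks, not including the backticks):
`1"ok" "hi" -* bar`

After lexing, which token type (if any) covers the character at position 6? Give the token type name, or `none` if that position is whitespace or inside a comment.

pos=0: emit NUM '1' (now at pos=1)
pos=1: enter STRING mode
pos=1: emit STR "ok" (now at pos=5)
pos=6: enter STRING mode
pos=6: emit STR "hi" (now at pos=10)
pos=11: emit MINUS '-'
pos=12: emit STAR '*'
pos=14: emit ID 'bar' (now at pos=17)
DONE. 6 tokens: [NUM, STR, STR, MINUS, STAR, ID]
Position 6: char is '"' -> STR

Answer: STR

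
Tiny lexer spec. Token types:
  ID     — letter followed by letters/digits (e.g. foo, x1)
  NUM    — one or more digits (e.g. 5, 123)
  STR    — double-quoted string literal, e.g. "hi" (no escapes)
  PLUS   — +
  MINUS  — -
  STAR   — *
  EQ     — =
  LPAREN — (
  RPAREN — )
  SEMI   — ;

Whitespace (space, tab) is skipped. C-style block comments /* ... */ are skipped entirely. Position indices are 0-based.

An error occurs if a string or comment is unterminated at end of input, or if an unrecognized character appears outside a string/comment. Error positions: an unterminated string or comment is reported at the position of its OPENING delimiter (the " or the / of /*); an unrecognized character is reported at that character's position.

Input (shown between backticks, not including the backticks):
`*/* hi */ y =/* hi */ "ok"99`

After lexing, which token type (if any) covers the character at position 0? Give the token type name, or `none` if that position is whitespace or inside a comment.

pos=0: emit STAR '*'
pos=1: enter COMMENT mode (saw '/*')
exit COMMENT mode (now at pos=9)
pos=10: emit ID 'y' (now at pos=11)
pos=12: emit EQ '='
pos=13: enter COMMENT mode (saw '/*')
exit COMMENT mode (now at pos=21)
pos=22: enter STRING mode
pos=22: emit STR "ok" (now at pos=26)
pos=26: emit NUM '99' (now at pos=28)
DONE. 5 tokens: [STAR, ID, EQ, STR, NUM]
Position 0: char is '*' -> STAR

Answer: STAR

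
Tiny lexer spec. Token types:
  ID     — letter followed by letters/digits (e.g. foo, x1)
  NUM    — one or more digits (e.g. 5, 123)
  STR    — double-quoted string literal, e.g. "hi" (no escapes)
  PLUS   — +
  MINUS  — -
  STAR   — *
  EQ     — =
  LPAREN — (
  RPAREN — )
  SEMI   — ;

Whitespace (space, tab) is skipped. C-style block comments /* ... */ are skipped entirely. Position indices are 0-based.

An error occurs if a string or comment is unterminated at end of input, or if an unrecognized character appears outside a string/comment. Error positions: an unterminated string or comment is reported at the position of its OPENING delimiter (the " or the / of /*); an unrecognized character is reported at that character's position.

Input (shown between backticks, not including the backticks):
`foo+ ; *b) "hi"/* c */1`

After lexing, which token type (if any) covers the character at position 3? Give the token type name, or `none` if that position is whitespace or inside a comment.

Answer: PLUS

Derivation:
pos=0: emit ID 'foo' (now at pos=3)
pos=3: emit PLUS '+'
pos=5: emit SEMI ';'
pos=7: emit STAR '*'
pos=8: emit ID 'b' (now at pos=9)
pos=9: emit RPAREN ')'
pos=11: enter STRING mode
pos=11: emit STR "hi" (now at pos=15)
pos=15: enter COMMENT mode (saw '/*')
exit COMMENT mode (now at pos=22)
pos=22: emit NUM '1' (now at pos=23)
DONE. 8 tokens: [ID, PLUS, SEMI, STAR, ID, RPAREN, STR, NUM]
Position 3: char is '+' -> PLUS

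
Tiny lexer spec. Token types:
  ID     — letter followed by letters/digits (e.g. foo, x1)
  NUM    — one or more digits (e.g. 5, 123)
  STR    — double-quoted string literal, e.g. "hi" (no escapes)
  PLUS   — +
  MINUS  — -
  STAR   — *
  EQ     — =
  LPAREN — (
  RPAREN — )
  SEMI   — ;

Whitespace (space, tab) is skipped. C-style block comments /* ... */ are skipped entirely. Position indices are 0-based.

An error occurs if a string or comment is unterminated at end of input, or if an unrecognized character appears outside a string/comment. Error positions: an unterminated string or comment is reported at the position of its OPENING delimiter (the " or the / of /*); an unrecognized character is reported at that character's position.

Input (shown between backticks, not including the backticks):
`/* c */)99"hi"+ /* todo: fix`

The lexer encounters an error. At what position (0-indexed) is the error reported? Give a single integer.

pos=0: enter COMMENT mode (saw '/*')
exit COMMENT mode (now at pos=7)
pos=7: emit RPAREN ')'
pos=8: emit NUM '99' (now at pos=10)
pos=10: enter STRING mode
pos=10: emit STR "hi" (now at pos=14)
pos=14: emit PLUS '+'
pos=16: enter COMMENT mode (saw '/*')
pos=16: ERROR — unterminated comment (reached EOF)

Answer: 16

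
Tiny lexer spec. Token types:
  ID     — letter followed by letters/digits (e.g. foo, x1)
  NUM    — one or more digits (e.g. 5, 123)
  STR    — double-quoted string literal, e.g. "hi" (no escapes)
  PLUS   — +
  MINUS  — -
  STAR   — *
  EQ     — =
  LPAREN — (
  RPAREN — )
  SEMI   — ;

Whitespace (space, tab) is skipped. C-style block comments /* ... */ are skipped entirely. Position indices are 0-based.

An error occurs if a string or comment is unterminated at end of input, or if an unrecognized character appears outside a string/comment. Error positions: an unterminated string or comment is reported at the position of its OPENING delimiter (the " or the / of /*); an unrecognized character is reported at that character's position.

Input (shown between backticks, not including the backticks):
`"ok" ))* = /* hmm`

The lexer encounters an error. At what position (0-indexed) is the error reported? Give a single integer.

pos=0: enter STRING mode
pos=0: emit STR "ok" (now at pos=4)
pos=5: emit RPAREN ')'
pos=6: emit RPAREN ')'
pos=7: emit STAR '*'
pos=9: emit EQ '='
pos=11: enter COMMENT mode (saw '/*')
pos=11: ERROR — unterminated comment (reached EOF)

Answer: 11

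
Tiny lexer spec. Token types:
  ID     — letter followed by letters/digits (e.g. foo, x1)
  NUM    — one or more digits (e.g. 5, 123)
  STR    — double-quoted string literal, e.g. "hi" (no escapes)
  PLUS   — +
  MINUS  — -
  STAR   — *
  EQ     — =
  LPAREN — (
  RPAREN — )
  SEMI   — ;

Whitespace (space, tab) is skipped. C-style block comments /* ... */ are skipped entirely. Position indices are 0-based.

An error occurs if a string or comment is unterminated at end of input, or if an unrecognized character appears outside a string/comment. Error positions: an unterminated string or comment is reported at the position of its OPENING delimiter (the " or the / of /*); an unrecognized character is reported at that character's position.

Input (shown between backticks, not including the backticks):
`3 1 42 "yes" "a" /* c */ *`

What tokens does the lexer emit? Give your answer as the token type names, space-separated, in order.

Answer: NUM NUM NUM STR STR STAR

Derivation:
pos=0: emit NUM '3' (now at pos=1)
pos=2: emit NUM '1' (now at pos=3)
pos=4: emit NUM '42' (now at pos=6)
pos=7: enter STRING mode
pos=7: emit STR "yes" (now at pos=12)
pos=13: enter STRING mode
pos=13: emit STR "a" (now at pos=16)
pos=17: enter COMMENT mode (saw '/*')
exit COMMENT mode (now at pos=24)
pos=25: emit STAR '*'
DONE. 6 tokens: [NUM, NUM, NUM, STR, STR, STAR]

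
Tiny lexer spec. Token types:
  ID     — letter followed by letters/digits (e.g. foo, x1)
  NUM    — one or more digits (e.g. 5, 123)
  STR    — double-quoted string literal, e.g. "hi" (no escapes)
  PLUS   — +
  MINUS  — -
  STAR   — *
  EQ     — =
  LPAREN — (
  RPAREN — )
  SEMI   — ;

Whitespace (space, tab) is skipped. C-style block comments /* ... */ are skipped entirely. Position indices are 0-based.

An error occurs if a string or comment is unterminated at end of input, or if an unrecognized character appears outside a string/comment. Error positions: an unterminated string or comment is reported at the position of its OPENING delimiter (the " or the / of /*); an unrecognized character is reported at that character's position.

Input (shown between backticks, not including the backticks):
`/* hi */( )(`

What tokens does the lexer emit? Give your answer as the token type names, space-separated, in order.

Answer: LPAREN RPAREN LPAREN

Derivation:
pos=0: enter COMMENT mode (saw '/*')
exit COMMENT mode (now at pos=8)
pos=8: emit LPAREN '('
pos=10: emit RPAREN ')'
pos=11: emit LPAREN '('
DONE. 3 tokens: [LPAREN, RPAREN, LPAREN]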